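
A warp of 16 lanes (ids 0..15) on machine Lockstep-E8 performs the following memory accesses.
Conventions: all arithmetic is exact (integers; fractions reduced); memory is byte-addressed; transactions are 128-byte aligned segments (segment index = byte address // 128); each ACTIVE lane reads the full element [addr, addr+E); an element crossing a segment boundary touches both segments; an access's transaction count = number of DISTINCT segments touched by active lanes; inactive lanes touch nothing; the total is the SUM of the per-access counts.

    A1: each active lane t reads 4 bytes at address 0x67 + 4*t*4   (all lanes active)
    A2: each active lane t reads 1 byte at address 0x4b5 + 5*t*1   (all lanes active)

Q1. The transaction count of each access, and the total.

A1: 3 transactions
A2: 2 transactions

Answer: 3,2; total 5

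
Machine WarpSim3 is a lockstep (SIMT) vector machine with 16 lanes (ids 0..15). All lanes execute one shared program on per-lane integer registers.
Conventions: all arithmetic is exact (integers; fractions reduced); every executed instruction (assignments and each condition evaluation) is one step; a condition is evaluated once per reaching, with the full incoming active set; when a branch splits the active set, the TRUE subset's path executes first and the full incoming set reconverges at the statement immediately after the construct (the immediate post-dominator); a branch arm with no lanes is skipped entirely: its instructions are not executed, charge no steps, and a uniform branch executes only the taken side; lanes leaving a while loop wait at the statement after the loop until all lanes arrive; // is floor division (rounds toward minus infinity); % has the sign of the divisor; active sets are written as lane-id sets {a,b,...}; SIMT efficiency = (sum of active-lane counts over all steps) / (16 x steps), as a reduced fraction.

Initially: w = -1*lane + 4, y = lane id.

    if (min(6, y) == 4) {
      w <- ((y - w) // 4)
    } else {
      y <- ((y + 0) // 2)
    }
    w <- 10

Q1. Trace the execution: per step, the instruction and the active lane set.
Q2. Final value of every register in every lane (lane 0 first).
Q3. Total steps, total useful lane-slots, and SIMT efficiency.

step 0: eval (min(6, y) == 4)        {0,1,2,3,4,5,6,7,8,9,10,11,12,13,14,15}
step 1: w <- ((y - w) // 4)          {4}
step 2: y <- ((y + 0) // 2)          {0,1,2,3,5,6,7,8,9,10,11,12,13,14,15}
step 3: w <- 10                      {0,1,2,3,4,5,6,7,8,9,10,11,12,13,14,15}

Answer: 4 steps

w: 10,10,10,10,10,10,10,10,10,10,10,10,10,10,10,10
y: 0,0,1,1,4,2,3,3,4,4,5,5,6,6,7,7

steps = 4; useful = 48; efficiency = 48/64 = 3/4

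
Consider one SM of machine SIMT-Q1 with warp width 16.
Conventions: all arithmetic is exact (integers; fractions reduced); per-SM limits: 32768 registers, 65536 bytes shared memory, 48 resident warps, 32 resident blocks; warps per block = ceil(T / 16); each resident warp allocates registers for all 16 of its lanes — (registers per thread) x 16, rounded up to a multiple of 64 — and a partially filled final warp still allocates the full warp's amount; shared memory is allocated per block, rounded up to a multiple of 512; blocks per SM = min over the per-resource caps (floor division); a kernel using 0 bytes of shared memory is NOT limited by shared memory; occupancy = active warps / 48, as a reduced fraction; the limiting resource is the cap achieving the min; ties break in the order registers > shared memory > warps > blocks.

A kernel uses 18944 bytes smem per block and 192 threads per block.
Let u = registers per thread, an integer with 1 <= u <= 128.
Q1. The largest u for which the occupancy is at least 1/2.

Answer: u = 84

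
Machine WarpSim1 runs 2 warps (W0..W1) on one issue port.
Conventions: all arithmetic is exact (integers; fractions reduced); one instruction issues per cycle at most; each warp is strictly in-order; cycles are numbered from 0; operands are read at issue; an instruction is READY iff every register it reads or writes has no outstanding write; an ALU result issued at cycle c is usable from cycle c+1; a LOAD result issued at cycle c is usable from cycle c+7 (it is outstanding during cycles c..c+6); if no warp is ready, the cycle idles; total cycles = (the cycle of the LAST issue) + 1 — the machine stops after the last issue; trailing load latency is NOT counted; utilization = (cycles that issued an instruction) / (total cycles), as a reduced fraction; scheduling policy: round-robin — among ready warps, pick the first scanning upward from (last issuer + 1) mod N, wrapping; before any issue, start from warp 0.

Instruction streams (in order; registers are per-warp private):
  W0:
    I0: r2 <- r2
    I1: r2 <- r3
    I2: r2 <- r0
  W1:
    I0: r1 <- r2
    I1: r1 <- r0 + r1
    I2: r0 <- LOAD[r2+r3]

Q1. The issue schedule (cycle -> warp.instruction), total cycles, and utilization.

cycle 0: W0.I0
cycle 1: W1.I0
cycle 2: W0.I1
cycle 3: W1.I1
cycle 4: W0.I2
cycle 5: W1.I2

Answer: 6 cycles, utilization 1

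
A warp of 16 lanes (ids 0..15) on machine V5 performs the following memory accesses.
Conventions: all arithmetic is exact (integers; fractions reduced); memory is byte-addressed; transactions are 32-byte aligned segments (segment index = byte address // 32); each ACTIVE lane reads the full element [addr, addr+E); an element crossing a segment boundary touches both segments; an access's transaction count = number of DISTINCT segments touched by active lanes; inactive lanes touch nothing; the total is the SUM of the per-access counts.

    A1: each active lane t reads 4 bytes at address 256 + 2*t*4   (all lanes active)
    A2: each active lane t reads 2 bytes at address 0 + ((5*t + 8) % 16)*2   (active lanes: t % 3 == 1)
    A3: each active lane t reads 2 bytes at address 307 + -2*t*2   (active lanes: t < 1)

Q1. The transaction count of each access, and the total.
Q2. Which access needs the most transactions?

A1: 4 transactions
A2: 1 transaction
A3: 1 transaction

Answer: 4,1,1; total 6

Answer: A1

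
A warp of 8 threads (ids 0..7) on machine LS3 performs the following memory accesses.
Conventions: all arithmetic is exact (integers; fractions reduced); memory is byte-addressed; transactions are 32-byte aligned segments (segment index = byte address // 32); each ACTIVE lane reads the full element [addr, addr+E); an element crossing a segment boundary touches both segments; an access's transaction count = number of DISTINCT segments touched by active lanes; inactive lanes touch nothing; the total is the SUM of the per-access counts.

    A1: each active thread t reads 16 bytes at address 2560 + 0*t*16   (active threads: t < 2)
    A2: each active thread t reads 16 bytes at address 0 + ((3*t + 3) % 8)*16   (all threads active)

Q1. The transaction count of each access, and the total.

A1: 1 transaction
A2: 4 transactions

Answer: 1,4; total 5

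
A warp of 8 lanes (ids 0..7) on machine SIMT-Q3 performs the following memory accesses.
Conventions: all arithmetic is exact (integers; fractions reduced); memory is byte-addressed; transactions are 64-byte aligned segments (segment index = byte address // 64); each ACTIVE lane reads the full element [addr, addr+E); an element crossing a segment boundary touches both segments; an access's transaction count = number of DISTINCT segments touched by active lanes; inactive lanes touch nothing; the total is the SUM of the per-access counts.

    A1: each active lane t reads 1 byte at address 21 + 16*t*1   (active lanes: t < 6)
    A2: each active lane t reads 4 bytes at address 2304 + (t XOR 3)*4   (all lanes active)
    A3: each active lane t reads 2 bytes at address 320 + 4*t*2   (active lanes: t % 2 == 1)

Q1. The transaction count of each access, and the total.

A1: 2 transactions
A2: 1 transaction
A3: 1 transaction

Answer: 2,1,1; total 4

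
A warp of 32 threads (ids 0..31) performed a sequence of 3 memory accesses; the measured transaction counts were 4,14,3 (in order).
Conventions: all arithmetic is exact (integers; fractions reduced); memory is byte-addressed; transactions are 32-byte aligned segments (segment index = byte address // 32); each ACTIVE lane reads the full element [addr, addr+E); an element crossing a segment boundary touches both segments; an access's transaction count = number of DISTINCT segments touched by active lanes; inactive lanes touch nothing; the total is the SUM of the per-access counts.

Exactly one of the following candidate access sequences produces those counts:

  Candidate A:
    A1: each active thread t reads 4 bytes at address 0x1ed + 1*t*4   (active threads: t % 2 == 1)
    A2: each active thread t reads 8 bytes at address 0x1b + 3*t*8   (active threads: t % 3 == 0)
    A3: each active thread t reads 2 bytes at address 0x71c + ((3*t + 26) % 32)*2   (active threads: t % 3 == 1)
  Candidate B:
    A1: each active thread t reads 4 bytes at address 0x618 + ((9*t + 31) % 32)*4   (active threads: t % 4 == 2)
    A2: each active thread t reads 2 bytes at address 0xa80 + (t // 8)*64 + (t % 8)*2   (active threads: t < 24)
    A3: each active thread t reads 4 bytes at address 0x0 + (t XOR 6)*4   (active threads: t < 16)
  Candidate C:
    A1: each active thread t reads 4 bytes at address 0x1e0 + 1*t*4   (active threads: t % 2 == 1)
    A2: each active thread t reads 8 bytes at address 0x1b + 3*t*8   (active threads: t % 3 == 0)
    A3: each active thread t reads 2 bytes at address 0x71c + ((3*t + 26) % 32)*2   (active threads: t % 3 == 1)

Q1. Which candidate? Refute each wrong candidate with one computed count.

A: A1 gives 5 transactions, not 4
B: A1 gives 5 transactions, not 4
C: all counts match (4,14,3)

Answer: C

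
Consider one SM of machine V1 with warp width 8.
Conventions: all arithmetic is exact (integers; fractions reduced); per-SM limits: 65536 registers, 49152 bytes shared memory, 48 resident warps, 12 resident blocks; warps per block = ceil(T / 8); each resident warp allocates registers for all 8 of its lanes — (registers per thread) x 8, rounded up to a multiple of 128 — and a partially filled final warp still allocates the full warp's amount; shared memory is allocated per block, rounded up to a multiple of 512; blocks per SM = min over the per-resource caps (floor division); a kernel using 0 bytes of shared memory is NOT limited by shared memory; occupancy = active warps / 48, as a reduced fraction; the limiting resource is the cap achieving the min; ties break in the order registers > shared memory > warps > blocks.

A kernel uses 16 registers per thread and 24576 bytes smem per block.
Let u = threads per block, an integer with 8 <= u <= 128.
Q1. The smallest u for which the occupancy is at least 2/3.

Answer: u = 121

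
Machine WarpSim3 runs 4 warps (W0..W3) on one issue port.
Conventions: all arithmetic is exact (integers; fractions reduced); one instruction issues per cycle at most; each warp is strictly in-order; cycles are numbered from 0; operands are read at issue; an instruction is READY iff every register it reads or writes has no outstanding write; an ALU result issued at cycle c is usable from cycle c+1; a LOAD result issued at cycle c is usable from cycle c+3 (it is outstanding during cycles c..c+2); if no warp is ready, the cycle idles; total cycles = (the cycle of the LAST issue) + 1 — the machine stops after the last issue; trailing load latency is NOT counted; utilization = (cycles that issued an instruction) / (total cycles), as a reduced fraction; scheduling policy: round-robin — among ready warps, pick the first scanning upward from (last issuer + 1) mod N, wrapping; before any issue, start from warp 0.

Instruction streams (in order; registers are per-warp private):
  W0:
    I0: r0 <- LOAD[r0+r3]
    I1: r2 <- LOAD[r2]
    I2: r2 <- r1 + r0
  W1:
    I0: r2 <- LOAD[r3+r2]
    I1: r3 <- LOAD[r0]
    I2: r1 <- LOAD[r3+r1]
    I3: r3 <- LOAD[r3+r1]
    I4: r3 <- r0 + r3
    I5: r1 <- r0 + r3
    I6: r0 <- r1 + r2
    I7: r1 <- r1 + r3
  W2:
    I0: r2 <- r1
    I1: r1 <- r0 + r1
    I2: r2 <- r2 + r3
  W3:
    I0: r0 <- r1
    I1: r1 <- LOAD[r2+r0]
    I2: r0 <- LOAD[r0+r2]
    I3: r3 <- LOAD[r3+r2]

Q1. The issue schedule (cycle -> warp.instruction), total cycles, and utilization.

cycle 0: W0.I0
cycle 1: W1.I0
cycle 2: W2.I0
cycle 3: W3.I0
cycle 4: W0.I1
cycle 5: W1.I1
cycle 6: W2.I1
cycle 7: W3.I1
cycle 8: W0.I2
cycle 9: W1.I2
cycle 10: W2.I2
cycle 11: W3.I2
cycle 12: W1.I3
cycle 13: W3.I3
cycle 14: idle
cycle 15: W1.I4
cycle 16: W1.I5
cycle 17: W1.I6
cycle 18: W1.I7

Answer: 19 cycles, utilization 18/19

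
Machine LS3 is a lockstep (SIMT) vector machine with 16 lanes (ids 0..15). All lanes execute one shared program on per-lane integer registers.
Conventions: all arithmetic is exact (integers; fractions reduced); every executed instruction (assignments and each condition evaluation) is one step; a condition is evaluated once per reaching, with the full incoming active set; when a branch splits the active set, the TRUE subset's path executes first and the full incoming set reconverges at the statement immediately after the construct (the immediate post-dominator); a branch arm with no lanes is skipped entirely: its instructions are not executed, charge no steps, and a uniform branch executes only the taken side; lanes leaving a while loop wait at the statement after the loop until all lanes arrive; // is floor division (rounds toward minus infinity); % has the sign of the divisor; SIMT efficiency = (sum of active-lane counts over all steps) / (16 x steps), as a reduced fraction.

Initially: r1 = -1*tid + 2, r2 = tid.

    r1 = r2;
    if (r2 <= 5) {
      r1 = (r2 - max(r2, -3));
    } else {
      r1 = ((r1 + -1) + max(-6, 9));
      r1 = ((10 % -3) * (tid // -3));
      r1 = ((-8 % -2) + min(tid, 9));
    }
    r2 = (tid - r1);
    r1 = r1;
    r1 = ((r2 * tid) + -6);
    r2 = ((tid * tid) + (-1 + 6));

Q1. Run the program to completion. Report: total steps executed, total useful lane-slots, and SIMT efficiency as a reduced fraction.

Answer: 10 steps, 132 useful, 33/40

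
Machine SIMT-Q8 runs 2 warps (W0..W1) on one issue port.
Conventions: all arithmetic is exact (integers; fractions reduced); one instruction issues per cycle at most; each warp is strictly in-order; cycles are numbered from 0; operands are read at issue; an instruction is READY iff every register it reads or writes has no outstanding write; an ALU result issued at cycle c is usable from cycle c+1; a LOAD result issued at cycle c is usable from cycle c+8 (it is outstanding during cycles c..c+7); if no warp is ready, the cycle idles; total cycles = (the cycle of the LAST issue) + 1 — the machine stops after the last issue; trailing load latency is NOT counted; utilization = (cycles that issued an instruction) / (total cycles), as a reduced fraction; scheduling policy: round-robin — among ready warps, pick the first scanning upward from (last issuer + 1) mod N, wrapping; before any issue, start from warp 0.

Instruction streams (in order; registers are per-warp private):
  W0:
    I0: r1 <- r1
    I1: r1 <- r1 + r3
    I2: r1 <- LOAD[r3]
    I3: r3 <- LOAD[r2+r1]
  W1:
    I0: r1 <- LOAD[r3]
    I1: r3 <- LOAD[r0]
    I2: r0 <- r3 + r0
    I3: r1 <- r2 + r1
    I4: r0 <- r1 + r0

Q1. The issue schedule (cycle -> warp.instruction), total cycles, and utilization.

cycle 0: W0.I0
cycle 1: W1.I0
cycle 2: W0.I1
cycle 3: W1.I1
cycle 4: W0.I2
cycle 5: idle
cycle 6: idle
cycle 7: idle
cycle 8: idle
cycle 9: idle
cycle 10: idle
cycle 11: W1.I2
cycle 12: W0.I3
cycle 13: W1.I3
cycle 14: W1.I4

Answer: 15 cycles, utilization 3/5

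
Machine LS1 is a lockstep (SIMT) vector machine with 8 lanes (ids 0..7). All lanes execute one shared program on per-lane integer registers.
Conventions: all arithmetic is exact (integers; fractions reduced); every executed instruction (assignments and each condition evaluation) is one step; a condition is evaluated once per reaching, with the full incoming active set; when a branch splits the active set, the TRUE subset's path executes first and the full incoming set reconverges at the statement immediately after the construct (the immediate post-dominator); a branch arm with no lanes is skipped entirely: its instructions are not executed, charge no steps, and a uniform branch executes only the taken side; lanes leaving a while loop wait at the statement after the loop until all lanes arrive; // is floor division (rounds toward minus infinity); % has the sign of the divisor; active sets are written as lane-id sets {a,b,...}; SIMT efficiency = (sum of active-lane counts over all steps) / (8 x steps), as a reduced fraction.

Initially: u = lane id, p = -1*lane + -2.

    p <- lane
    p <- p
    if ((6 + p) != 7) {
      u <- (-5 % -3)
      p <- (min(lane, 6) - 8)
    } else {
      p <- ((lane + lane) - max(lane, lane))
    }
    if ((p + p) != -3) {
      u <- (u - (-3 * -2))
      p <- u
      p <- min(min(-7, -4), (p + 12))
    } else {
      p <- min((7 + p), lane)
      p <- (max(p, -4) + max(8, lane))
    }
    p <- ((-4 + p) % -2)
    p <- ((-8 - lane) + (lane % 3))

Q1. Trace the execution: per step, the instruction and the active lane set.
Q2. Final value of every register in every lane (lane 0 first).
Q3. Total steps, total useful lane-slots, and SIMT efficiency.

step 0: p <- lane                    {0,1,2,3,4,5,6,7}
step 1: p <- p                       {0,1,2,3,4,5,6,7}
step 2: eval ((6 + p) != 7)          {0,1,2,3,4,5,6,7}
step 3: u <- (-5 % -3)               {0,2,3,4,5,6,7}
step 4: p <- (min(lane, 6) - 8)      {0,2,3,4,5,6,7}
step 5: p <- ((lane + lane) - max(lane, lane)) {1}
step 6: eval ((p + p) != -3)         {0,1,2,3,4,5,6,7}
step 7: u <- (u - (-3 * -2))         {0,1,2,3,4,5,6,7}
step 8: p <- u                       {0,1,2,3,4,5,6,7}
step 9: p <- min(min(-7, -4), (p + 12)) {0,1,2,3,4,5,6,7}
step 10: p <- ((-4 + p) % -2)         {0,1,2,3,4,5,6,7}
step 11: p <- ((-8 - lane) + (lane % 3)) {0,1,2,3,4,5,6,7}

Answer: 12 steps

u: -8,-5,-8,-8,-8,-8,-8,-8
p: -8,-8,-8,-11,-11,-11,-14,-14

steps = 12; useful = 87; efficiency = 87/96 = 29/32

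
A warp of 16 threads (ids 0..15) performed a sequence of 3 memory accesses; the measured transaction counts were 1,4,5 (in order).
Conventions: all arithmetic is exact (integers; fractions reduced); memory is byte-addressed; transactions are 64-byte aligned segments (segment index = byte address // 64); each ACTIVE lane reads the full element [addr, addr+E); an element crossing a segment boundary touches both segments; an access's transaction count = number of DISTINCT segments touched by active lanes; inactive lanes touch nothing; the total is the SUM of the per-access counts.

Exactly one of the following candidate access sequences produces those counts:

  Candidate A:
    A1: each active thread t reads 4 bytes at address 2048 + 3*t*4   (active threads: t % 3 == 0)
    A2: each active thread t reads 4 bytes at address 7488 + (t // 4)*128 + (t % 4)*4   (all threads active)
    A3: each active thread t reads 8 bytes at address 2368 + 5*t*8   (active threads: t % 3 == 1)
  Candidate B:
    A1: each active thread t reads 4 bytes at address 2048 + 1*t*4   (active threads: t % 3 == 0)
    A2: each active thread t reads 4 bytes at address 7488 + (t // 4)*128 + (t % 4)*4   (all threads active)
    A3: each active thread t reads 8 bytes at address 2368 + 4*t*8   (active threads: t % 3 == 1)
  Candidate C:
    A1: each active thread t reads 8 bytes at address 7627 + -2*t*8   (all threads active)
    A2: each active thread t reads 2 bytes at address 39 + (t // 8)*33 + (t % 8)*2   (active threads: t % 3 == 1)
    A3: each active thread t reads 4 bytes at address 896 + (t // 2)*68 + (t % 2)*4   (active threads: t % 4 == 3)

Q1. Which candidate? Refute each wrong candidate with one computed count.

A: A1 gives 3 transactions, not 1
C: A1 gives 5 transactions, not 1
B: all counts match (1,4,5)

Answer: B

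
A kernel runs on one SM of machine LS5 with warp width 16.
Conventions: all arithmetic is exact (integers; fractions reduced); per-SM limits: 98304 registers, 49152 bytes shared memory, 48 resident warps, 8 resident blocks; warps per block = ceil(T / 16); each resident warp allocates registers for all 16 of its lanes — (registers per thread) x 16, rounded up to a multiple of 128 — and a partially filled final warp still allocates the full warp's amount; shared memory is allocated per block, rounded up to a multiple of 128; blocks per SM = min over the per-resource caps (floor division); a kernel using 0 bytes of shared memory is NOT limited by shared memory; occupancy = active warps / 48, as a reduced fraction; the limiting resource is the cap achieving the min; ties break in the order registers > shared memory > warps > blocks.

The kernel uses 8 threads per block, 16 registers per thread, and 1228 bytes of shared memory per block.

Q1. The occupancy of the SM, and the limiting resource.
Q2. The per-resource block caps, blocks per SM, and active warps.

Answer: occupancy 1/6, limited by blocks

registers: 384 blocks
shared memory: 38 blocks
warps: 48 blocks
blocks: 8 blocks

Answer: 8 blocks, 8 active warps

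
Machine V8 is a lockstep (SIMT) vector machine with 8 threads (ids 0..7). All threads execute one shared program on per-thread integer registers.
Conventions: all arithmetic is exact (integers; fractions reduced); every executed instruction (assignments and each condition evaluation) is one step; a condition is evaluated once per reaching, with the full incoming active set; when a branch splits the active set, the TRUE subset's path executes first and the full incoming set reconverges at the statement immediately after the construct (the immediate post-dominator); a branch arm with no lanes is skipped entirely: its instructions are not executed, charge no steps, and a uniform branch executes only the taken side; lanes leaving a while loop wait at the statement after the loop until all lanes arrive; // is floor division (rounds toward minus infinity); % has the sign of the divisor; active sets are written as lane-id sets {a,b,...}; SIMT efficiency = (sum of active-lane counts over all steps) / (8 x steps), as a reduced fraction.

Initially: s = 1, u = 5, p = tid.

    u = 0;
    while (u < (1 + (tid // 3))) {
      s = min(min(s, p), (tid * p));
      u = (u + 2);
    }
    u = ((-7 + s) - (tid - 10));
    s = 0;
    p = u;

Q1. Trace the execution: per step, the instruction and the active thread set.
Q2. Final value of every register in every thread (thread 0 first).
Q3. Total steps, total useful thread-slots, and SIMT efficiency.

step 0: u <- 0                       {0,1,2,3,4,5,6,7}
step 1: eval (u < (1 + (tid // 3)))  {0,1,2,3,4,5,6,7}
step 2: s <- min(min(s, p), (tid * p)) {0,1,2,3,4,5,6,7}
step 3: u <- (u + 2)                 {0,1,2,3,4,5,6,7}
step 4: eval (u < (1 + (tid // 3)))  {0,1,2,3,4,5,6,7}
step 5: s <- min(min(s, p), (tid * p)) {6,7}
step 6: u <- (u + 2)                 {6,7}
step 7: eval (u < (1 + (tid // 3)))  {6,7}
step 8: u <- ((-7 + s) - (tid - 10)) {0,1,2,3,4,5,6,7}
step 9: s <- 0                       {0,1,2,3,4,5,6,7}
step 10: p <- u                       {0,1,2,3,4,5,6,7}

Answer: 11 steps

s: 0,0,0,0,0,0,0,0
u: 3,3,2,1,0,-1,-2,-3
p: 3,3,2,1,0,-1,-2,-3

steps = 11; useful = 70; efficiency = 70/88 = 35/44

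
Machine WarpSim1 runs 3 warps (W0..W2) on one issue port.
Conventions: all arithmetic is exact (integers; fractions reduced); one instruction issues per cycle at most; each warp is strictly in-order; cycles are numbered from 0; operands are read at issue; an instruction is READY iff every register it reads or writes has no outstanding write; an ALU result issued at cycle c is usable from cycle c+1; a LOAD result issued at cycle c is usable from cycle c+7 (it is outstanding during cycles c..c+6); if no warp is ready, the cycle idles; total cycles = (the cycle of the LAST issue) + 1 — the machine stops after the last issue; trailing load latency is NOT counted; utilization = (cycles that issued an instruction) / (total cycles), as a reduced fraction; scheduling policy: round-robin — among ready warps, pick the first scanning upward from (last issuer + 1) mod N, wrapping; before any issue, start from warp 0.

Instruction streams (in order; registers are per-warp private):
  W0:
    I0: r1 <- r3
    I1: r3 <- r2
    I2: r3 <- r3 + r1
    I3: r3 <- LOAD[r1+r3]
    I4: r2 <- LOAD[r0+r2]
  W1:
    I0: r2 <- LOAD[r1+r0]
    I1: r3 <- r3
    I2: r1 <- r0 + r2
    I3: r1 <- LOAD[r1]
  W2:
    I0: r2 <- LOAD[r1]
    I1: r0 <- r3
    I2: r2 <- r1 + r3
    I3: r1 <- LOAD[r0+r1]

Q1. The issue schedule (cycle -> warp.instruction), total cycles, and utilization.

cycle 0: W0.I0
cycle 1: W1.I0
cycle 2: W2.I0
cycle 3: W0.I1
cycle 4: W1.I1
cycle 5: W2.I1
cycle 6: W0.I2
cycle 7: W0.I3
cycle 8: W1.I2
cycle 9: W2.I2
cycle 10: W0.I4
cycle 11: W1.I3
cycle 12: W2.I3

Answer: 13 cycles, utilization 1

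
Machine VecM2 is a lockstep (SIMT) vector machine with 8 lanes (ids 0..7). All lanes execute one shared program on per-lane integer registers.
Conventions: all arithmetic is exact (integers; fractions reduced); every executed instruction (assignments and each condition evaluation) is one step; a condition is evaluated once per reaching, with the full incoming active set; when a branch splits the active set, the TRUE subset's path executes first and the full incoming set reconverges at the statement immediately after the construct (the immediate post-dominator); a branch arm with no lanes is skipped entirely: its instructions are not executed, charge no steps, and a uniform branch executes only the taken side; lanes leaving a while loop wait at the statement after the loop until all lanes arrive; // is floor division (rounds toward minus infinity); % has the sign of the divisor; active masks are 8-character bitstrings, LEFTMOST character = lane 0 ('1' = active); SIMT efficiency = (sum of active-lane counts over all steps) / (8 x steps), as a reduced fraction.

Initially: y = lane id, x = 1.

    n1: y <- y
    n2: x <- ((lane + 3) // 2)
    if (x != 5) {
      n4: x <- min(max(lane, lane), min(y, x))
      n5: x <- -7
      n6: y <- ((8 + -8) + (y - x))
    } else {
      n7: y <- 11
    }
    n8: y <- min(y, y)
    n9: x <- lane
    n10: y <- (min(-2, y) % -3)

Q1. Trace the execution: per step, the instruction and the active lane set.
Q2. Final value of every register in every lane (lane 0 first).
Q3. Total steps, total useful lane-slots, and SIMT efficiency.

step 0: y <- y                       11111111
step 1: x <- ((lane + 3) // 2)       11111111
step 2: eval (x != 5)                11111111
step 3: x <- min(max(lane, lane), min(y, x)) 11111110
step 4: x <- -7                      11111110
step 5: y <- ((8 + -8) + (y - x))    11111110
step 6: y <- 11                      00000001
step 7: y <- min(y, y)               11111111
step 8: x <- lane                    11111111
step 9: y <- (min(-2, y) % -3)       11111111

Answer: 10 steps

y: -2,-2,-2,-2,-2,-2,-2,-2
x: 0,1,2,3,4,5,6,7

steps = 10; useful = 70; efficiency = 70/80 = 7/8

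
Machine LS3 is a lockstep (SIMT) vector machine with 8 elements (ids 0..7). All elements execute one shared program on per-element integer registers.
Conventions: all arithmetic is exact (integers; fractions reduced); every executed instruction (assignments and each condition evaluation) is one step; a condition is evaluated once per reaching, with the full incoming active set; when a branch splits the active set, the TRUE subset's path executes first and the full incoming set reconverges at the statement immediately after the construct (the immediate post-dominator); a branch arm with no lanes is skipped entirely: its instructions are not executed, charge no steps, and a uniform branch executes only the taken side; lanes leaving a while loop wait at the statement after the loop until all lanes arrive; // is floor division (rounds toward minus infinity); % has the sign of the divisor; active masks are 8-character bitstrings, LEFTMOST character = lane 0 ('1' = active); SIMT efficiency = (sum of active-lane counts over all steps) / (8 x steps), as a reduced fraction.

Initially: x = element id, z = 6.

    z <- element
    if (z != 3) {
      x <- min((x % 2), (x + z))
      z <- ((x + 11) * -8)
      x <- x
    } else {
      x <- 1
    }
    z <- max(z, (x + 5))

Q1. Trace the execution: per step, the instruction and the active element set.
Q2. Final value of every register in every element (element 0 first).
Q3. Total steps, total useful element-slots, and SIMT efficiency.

step 0: z <- element                 11111111
step 1: eval (z != 3)                11111111
step 2: x <- min((x % 2), (x + z))   11101111
step 3: z <- ((x + 11) * -8)         11101111
step 4: x <- x                       11101111
step 5: x <- 1                       00010000
step 6: z <- max(z, (x + 5))         11111111

Answer: 7 steps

x: 0,1,0,1,0,1,0,1
z: 5,6,5,6,5,6,5,6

steps = 7; useful = 46; efficiency = 46/56 = 23/28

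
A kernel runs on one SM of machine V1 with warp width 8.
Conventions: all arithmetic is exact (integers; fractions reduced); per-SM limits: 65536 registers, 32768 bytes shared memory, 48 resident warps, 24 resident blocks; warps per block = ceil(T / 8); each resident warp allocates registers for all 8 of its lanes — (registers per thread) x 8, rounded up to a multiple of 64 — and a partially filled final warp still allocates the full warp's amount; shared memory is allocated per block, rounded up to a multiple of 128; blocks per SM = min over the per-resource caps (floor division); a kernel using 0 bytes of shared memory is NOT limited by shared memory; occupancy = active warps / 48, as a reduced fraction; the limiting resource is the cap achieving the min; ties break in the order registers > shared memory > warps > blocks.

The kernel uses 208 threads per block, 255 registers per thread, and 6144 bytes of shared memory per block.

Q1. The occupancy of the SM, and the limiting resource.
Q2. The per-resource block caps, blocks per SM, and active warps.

Answer: occupancy 13/24, limited by registers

registers: 1 block
shared memory: 5 blocks
warps: 1 block
blocks: 24 blocks

Answer: 1 block, 26 active warps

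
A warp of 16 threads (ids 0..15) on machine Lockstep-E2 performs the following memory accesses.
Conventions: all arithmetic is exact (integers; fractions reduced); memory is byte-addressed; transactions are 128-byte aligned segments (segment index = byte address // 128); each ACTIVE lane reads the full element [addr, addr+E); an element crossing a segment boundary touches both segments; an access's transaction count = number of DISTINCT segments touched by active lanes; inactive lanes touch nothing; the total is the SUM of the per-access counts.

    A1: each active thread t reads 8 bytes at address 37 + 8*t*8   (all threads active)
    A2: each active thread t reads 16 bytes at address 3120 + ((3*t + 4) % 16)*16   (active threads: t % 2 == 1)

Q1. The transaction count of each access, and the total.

A1: 8 transactions
A2: 3 transactions

Answer: 8,3; total 11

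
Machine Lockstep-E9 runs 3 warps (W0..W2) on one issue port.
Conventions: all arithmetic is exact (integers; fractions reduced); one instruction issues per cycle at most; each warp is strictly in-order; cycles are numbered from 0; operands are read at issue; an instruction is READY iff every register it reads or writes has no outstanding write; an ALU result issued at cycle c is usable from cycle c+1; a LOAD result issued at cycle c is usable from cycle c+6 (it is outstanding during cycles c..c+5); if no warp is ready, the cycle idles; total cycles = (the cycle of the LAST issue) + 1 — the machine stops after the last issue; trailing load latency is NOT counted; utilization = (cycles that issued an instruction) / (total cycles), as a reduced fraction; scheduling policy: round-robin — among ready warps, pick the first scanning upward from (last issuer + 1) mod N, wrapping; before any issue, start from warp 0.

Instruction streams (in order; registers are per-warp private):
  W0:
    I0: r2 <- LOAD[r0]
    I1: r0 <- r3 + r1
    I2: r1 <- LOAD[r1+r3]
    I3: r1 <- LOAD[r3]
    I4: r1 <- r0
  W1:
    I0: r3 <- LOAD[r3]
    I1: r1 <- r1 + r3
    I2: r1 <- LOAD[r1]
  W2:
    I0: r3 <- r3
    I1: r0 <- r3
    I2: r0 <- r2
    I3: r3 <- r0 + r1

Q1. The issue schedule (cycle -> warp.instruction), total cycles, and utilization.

cycle 0: W0.I0
cycle 1: W1.I0
cycle 2: W2.I0
cycle 3: W0.I1
cycle 4: W2.I1
cycle 5: W0.I2
cycle 6: W2.I2
cycle 7: W1.I1
cycle 8: W2.I3
cycle 9: W1.I2
cycle 10: idle
cycle 11: W0.I3
cycle 12: idle
cycle 13: idle
cycle 14: idle
cycle 15: idle
cycle 16: idle
cycle 17: W0.I4

Answer: 18 cycles, utilization 2/3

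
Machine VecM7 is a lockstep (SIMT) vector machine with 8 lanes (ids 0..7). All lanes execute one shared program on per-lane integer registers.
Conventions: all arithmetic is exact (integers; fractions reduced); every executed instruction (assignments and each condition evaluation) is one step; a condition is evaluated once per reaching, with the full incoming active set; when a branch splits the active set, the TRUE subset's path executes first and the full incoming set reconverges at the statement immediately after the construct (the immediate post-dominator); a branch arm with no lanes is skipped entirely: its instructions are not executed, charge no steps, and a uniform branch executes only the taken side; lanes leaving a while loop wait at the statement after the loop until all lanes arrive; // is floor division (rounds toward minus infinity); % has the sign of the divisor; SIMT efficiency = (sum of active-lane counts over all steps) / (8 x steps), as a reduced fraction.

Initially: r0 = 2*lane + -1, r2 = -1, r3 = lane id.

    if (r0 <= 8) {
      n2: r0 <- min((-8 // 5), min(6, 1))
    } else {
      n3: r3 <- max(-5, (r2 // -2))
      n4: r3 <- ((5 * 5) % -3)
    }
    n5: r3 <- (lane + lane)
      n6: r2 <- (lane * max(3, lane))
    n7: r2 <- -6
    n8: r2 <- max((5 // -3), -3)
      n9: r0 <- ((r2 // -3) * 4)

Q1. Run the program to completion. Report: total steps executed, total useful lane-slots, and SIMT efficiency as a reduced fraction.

Answer: 9 steps, 59 useful, 59/72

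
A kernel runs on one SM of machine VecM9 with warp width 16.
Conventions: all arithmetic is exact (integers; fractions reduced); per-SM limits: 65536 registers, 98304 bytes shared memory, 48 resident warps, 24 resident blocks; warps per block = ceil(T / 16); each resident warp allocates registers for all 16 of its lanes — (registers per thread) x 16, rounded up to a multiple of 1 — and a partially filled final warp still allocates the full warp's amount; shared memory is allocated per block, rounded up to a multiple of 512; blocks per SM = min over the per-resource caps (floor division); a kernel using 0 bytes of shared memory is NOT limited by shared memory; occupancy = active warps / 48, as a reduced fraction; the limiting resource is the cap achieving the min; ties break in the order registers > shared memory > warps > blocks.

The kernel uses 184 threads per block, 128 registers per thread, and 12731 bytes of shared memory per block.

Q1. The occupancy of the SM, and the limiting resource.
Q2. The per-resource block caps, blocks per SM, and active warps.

Answer: occupancy 1/2, limited by registers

registers: 2 blocks
shared memory: 7 blocks
warps: 4 blocks
blocks: 24 blocks

Answer: 2 blocks, 24 active warps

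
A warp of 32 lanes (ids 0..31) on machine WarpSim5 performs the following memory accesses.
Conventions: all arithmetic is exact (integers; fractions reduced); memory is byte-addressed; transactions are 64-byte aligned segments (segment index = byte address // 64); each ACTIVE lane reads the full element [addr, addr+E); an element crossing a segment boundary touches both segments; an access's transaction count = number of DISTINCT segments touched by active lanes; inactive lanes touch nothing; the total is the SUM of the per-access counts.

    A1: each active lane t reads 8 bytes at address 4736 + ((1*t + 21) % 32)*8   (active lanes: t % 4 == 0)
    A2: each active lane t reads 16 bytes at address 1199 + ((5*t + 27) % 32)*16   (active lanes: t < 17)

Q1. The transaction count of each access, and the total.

A1: 4 transactions
A2: 9 transactions

Answer: 4,9; total 13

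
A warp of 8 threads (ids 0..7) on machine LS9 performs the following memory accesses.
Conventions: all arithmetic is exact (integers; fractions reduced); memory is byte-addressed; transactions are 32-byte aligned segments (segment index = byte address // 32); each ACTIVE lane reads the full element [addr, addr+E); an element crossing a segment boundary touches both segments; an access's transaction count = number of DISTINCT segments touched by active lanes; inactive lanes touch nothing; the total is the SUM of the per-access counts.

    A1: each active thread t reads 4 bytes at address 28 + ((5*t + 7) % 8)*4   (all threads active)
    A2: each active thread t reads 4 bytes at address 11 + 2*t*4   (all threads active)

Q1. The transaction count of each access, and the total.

A1: 2 transactions
A2: 3 transactions

Answer: 2,3; total 5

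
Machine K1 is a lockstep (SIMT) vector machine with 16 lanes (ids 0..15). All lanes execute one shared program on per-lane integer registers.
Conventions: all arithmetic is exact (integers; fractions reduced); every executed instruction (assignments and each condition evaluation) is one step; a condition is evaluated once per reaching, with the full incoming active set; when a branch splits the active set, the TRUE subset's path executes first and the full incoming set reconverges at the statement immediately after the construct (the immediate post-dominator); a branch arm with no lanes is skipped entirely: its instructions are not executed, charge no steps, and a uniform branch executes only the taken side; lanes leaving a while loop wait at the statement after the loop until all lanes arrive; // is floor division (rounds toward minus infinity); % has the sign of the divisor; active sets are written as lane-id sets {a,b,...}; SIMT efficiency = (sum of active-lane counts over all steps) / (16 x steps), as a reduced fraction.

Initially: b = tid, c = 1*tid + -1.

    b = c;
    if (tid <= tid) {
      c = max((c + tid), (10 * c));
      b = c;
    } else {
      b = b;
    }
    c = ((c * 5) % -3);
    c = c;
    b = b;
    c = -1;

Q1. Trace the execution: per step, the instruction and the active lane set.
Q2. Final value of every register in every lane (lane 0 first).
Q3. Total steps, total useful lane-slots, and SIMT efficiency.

step 0: b <- c                       {0,1,2,3,4,5,6,7,8,9,10,11,12,13,14,15}
step 1: eval (tid <= tid)            {0,1,2,3,4,5,6,7,8,9,10,11,12,13,14,15}
step 2: c <- max((c + tid), (10 * c)) {0,1,2,3,4,5,6,7,8,9,10,11,12,13,14,15}
step 3: b <- c                       {0,1,2,3,4,5,6,7,8,9,10,11,12,13,14,15}
step 4: c <- ((c * 5) % -3)          {0,1,2,3,4,5,6,7,8,9,10,11,12,13,14,15}
step 5: c <- c                       {0,1,2,3,4,5,6,7,8,9,10,11,12,13,14,15}
step 6: b <- b                       {0,1,2,3,4,5,6,7,8,9,10,11,12,13,14,15}
step 7: c <- -1                      {0,1,2,3,4,5,6,7,8,9,10,11,12,13,14,15}

Answer: 8 steps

b: -1,1,10,20,30,40,50,60,70,80,90,100,110,120,130,140
c: -1,-1,-1,-1,-1,-1,-1,-1,-1,-1,-1,-1,-1,-1,-1,-1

steps = 8; useful = 128; efficiency = 128/128 = 1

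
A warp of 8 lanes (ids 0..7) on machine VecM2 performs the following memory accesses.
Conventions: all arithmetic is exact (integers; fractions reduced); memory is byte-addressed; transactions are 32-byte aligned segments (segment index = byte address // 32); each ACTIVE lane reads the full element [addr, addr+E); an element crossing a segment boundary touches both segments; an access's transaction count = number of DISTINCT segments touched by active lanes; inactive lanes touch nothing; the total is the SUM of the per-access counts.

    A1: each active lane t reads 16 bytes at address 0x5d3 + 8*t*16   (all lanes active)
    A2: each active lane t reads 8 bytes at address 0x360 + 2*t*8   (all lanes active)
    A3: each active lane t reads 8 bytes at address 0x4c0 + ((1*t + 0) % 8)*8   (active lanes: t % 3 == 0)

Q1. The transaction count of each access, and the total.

A1: 16 transactions
A2: 4 transactions
A3: 2 transactions

Answer: 16,4,2; total 22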